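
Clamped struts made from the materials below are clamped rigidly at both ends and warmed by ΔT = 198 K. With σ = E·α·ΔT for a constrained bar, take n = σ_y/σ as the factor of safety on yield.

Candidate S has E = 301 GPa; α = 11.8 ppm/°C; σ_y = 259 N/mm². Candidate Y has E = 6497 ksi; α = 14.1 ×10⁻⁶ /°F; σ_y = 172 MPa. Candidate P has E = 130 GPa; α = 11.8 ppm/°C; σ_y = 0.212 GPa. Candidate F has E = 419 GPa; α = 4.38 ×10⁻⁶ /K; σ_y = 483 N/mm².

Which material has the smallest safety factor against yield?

candidate S

With everything in SI (GPa, ×10⁻⁶/K, MPa):
  candidate S: E = 301.0, α = 11.8, σ_y = 259.0 → σ = 703 MPa, n = 0.368
  candidate Y: E = 44.80, α = 25.4, σ_y = 172.0 → σ = 225 MPa, n = 0.764
  candidate P: E = 130.0, α = 11.8, σ_y = 212.0 → σ = 304 MPa, n = 0.698
  candidate F: E = 419.0, α = 4.38, σ_y = 483.0 → σ = 363 MPa, n = 1.33
Candidate S has the lowest safety factor, n = 0.368.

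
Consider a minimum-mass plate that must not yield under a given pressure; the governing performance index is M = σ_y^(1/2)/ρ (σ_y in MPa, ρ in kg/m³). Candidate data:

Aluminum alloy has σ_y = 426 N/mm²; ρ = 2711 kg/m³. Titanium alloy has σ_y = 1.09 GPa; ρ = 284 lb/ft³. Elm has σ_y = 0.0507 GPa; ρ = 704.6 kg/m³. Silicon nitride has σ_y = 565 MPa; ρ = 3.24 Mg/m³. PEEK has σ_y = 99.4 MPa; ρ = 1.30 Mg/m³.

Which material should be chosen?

elm

After converting to SI:
  aluminum alloy: σ_y = 426.0 MPa, ρ = 2711 kg/m³
  titanium alloy: σ_y = 1090 MPa, ρ = 4549 kg/m³
  elm: σ_y = 50.70 MPa, ρ = 704.6 kg/m³
  silicon nitride: σ_y = 565.0 MPa, ρ = 3240 kg/m³
  PEEK: σ_y = 99.40 MPa, ρ = 1300 kg/m³
  elm: M = 10.1×10⁻³
  PEEK: M = 7.67×10⁻³
  aluminum alloy: M = 7.61×10⁻³
  silicon nitride: M = 7.34×10⁻³
  titanium alloy: M = 7.26×10⁻³
Elm has the largest M.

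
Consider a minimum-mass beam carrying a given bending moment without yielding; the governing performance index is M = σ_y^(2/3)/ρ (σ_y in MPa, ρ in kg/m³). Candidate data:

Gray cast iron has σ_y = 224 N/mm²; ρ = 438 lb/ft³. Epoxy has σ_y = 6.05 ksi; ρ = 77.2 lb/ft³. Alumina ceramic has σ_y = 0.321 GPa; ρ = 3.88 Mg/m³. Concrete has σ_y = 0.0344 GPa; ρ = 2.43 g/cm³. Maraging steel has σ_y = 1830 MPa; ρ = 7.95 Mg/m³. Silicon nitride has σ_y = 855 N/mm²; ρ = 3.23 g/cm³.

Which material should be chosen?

In SI units:
  gray cast iron: σ_y = 224.0 MPa, ρ = 7016 kg/m³
  epoxy: σ_y = 41.71 MPa, ρ = 1237 kg/m³
  alumina ceramic: σ_y = 321.0 MPa, ρ = 3880 kg/m³
  concrete: σ_y = 34.40 MPa, ρ = 2430 kg/m³
  maraging steel: σ_y = 1830 MPa, ρ = 7950 kg/m³
  silicon nitride: σ_y = 855.0 MPa, ρ = 3230 kg/m³
  silicon nitride: M = 27.9×10⁻³
  maraging steel: M = 18.8×10⁻³
  alumina ceramic: M = 12.1×10⁻³
  epoxy: M = 9.73×10⁻³
  gray cast iron: M = 5.26×10⁻³
  concrete: M = 4.35×10⁻³
Silicon nitride ranks first.

silicon nitride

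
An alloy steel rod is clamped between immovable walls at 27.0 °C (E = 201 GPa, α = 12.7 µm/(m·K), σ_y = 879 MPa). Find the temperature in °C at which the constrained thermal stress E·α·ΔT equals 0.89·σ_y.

E·α·ΔT = 782.3 MPa ⇒ ΔT = 782.3 / (201.0×10³ × 12.7×10⁻⁶) = 306.5 K.
T = 27.0 + 306.5 = 333.5 °C.

333 °C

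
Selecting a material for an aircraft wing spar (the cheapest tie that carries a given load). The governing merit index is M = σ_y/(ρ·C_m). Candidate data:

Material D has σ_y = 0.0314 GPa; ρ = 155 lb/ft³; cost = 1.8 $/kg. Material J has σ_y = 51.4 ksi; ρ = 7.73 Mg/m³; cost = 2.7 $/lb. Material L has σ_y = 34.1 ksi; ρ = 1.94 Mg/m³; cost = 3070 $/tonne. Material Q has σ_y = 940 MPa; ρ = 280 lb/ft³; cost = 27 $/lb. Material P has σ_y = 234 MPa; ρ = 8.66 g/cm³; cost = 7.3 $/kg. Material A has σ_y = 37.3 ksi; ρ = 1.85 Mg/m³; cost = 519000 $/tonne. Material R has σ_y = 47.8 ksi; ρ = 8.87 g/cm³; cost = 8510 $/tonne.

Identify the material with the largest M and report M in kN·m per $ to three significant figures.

Convert each candidate to consistent units, then evaluate M:
  material D: σ_y = 31.40 MPa, ρ = 2483 kg/m³, cost = 1.800 $/kg
  material J: σ_y = 354.4 MPa, ρ = 7730 kg/m³, cost = 5.952 $/kg
  material L: σ_y = 235.1 MPa, ρ = 1940 kg/m³, cost = 3.070 $/kg
  material Q: σ_y = 940.0 MPa, ρ = 4485 kg/m³, cost = 59.52 $/kg
  material P: σ_y = 234.0 MPa, ρ = 8660 kg/m³, cost = 7.300 $/kg
  material A: σ_y = 257.2 MPa, ρ = 1850 kg/m³, cost = 519.0 $/kg
  material R: σ_y = 329.6 MPa, ρ = 8870 kg/m³, cost = 8.510 $/kg
  material L: M = 39.5 kN·m per $
  material J: M = 7.70 kN·m per $
  material D: M = 7.03 kN·m per $
  material R: M = 4.37 kN·m per $
  material P: M = 3.70 kN·m per $
  material Q: M = 3.52 kN·m per $
  material A: M = 0.268 kN·m per $
Material L has the largest M.

material L, M = 39.5 kN·m per $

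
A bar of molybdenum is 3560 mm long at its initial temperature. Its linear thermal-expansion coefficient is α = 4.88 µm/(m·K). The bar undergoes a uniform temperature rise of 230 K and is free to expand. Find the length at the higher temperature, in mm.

3564.0 mm

ΔL = α·L₀·ΔT = 4.88×10⁻⁶ × 3560 mm × 230.0 K = 4.00 mm.
L = L₀ + ΔL = 3560 + 4.00 = 3564.0 mm.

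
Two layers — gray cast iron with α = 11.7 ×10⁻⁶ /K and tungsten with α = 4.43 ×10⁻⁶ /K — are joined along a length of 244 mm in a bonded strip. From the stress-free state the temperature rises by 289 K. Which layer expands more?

gray cast iron

α(gray cast iron) = 11.7×10⁻⁶/K vs α(tungsten) = 4.43×10⁻⁶/K.
Higher α expands more for the same ΔT: gray cast iron.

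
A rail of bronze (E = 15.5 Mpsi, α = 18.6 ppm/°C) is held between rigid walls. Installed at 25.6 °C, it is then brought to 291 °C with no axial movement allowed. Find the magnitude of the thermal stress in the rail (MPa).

528 MPa

E = 15.5 Mpsi = 106.9 GPa.
ΔT = 265.4 K. Constrained thermal stress σ = E·α·ΔT = 106.9×10³ MPa × 18.6×10⁻⁶ × 265.4 = 528 MPa (compressive).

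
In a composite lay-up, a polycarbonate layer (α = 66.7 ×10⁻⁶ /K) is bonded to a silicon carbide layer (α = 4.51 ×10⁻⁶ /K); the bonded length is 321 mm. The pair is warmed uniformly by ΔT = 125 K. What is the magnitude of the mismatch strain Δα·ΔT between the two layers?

Δα = |66.7 − 4.51|×10⁻⁶/K = 62.2×10⁻⁶/K.
Mismatch strain = Δα·ΔT = 62.2×10⁻⁶ × 125.0 = 7.77×10⁻³.

7.77×10⁻³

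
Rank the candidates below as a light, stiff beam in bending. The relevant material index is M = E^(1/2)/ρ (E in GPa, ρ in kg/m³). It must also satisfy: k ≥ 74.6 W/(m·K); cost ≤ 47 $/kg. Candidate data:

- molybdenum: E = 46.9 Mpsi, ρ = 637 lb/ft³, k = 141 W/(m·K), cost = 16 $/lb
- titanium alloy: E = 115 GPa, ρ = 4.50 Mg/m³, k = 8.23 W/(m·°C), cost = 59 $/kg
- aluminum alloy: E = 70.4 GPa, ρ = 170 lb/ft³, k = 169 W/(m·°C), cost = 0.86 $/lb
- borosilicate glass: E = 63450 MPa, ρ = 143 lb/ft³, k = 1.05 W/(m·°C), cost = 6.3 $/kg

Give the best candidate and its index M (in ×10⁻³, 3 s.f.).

aluminum alloy, M = 3.08×10⁻³

Screen on constraints: k ≥ 74.6 W/(m·K); cost ≤ 47 $/kg. Survivors: molybdenum, aluminum alloy.
In SI units:
  molybdenum: E = 323.4 GPa, ρ = 10200 kg/m³
  aluminum alloy: E = 70.40 GPa, ρ = 2723 kg/m³
  aluminum alloy: M = 3.08×10⁻³
  molybdenum: M = 1.76×10⁻³
Aluminum alloy ranks first.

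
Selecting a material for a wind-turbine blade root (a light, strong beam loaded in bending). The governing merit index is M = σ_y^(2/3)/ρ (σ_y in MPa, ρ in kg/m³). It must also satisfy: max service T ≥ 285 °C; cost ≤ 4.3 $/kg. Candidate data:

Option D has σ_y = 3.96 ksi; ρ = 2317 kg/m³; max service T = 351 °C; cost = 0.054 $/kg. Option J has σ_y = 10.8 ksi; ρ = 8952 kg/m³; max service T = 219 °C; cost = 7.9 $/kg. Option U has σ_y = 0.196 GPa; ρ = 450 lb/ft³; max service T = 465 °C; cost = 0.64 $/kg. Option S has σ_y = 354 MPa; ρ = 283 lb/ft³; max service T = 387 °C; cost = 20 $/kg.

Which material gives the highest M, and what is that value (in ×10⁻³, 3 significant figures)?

option U, M = 4.68×10⁻³

Screen on constraints: max service T ≥ 285 °C; cost ≤ 4.3 $/kg. Survivors: option D, option U.
In SI units:
  option D: σ_y = 27.30 MPa, ρ = 2317 kg/m³
  option U: σ_y = 196.0 MPa, ρ = 7208 kg/m³
  option U: M = 4.68×10⁻³
  option D: M = 3.91×10⁻³
Option U has the largest M.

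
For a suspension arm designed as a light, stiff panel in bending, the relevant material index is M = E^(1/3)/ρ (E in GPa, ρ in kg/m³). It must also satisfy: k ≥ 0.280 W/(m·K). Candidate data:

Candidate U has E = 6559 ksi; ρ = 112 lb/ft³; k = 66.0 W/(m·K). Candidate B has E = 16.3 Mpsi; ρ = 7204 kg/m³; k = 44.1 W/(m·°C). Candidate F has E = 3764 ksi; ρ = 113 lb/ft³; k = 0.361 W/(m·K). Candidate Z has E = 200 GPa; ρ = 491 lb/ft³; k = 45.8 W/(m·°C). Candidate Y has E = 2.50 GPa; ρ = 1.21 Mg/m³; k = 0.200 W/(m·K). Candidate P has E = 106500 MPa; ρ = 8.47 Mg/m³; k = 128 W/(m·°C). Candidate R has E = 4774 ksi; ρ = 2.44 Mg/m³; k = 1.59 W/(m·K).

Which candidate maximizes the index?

candidate U

Screen on constraints: k ≥ 0.280 W/(m·K). Survivors: candidate U, candidate B, candidate F, candidate Z, candidate P, candidate R.
Convert each candidate to consistent units, then evaluate M:
  candidate U: E = 45.22 GPa, ρ = 1794 kg/m³
  candidate B: E = 112.4 GPa, ρ = 7204 kg/m³
  candidate F: E = 25.95 GPa, ρ = 1810 kg/m³
  candidate Z: E = 200.0 GPa, ρ = 7865 kg/m³
  candidate P: E = 106.5 GPa, ρ = 8470 kg/m³
  candidate R: E = 32.92 GPa, ρ = 2440 kg/m³
  candidate U: M = 1.99×10⁻³
  candidate F: M = 1.64×10⁻³
  candidate R: M = 1.31×10⁻³
  candidate Z: M = 0.744×10⁻³
  candidate B: M = 0.670×10⁻³
  candidate P: M = 0.560×10⁻³
The maximum is for candidate U.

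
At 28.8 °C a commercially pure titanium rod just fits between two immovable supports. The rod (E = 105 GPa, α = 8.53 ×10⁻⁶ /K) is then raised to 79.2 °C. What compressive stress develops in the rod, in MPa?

ΔT = 50.40 K. Constrained thermal stress σ = E·α·ΔT = 105.0×10³ MPa × 8.53×10⁻⁶ × 50.40 = 45.1 MPa (compressive).

45.1 MPa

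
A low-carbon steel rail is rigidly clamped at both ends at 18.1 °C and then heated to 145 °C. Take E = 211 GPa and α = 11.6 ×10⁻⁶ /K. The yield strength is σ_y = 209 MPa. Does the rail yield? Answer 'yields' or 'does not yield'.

yields

ΔT = 126.9 K. Constrained thermal stress σ = E·α·ΔT = 211.0×10³ MPa × 11.6×10⁻⁶ × 126.9 = 311 MPa (compressive).
Compare to σ_y = 209 MPa: σ ≥ σ_y, so it yields.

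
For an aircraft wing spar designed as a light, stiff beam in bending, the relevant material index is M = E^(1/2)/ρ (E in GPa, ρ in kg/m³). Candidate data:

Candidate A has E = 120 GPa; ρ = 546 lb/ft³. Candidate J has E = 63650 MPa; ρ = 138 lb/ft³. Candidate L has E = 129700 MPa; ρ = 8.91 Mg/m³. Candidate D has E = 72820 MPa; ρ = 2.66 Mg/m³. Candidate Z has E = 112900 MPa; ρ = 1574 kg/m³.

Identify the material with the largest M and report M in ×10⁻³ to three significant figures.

candidate Z, M = 6.75×10⁻³

In SI units:
  candidate A: E = 120.0 GPa, ρ = 8746 kg/m³
  candidate J: E = 63.65 GPa, ρ = 2211 kg/m³
  candidate L: E = 129.7 GPa, ρ = 8910 kg/m³
  candidate D: E = 72.82 GPa, ρ = 2660 kg/m³
  candidate Z: E = 112.9 GPa, ρ = 1574 kg/m³
  candidate Z: M = 6.75×10⁻³
  candidate J: M = 3.61×10⁻³
  candidate D: M = 3.21×10⁻³
  candidate L: M = 1.28×10⁻³
  candidate A: M = 1.25×10⁻³
Highest index: candidate Z.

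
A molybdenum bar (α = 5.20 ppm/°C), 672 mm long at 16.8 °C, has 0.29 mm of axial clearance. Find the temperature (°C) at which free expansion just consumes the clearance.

α·L₀·ΔT = 0.29 mm ⇒ ΔT = 0.29 / (5.20×10⁻⁶ × 672.0) = 82.99 K.
T = 16.8 + 82.99 = 99.79 °C.

99.8 °C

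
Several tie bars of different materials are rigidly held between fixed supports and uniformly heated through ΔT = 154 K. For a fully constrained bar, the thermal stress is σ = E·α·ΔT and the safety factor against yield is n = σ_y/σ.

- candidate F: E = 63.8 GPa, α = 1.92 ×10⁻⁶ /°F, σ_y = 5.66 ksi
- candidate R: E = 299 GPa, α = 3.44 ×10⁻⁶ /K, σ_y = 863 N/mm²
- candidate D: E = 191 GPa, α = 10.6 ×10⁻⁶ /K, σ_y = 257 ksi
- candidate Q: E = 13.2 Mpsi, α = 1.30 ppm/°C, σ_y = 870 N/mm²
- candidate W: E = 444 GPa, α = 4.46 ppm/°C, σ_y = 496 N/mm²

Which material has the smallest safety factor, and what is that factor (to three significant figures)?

With everything in SI (GPa, ×10⁻⁶/K, MPa):
  candidate F: E = 63.80, α = 3.46, σ_y = 39.02 → σ = 34.0 MPa, n = 1.15
  candidate R: E = 299.0, α = 3.44, σ_y = 863.0 → σ = 158 MPa, n = 5.45
  candidate D: E = 191.0, α = 10.6, σ_y = 1772 → σ = 312 MPa, n = 5.68
  candidate Q: E = 91.01, α = 1.30, σ_y = 870.0 → σ = 18.2 MPa, n = 47.7
  candidate W: E = 444.0, α = 4.46, σ_y = 496.0 → σ = 305 MPa, n = 1.63
Candidate F has the lowest safety factor, n = 1.15.

candidate F, n = 1.15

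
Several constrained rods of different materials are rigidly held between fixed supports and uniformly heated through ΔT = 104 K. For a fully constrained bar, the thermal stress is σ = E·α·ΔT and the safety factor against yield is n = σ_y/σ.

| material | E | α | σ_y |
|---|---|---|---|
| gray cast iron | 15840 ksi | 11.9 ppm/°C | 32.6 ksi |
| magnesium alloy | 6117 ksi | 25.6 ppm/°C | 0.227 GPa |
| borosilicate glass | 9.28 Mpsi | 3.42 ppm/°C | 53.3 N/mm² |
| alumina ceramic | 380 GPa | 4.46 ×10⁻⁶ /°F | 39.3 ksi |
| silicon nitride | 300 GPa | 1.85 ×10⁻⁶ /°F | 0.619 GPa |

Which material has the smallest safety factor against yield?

alumina ceramic

Per material, after unit conversion:
  gray cast iron: E = 109.2, α = 11.9, σ_y = 224.8 → σ = 135 MPa, n = 1.66
  magnesium alloy: E = 42.18, α = 25.6, σ_y = 227.0 → σ = 112 MPa, n = 2.02
  borosilicate glass: E = 63.98, α = 3.42, σ_y = 53.30 → σ = 22.8 MPa, n = 2.34
  alumina ceramic: E = 380.0, α = 8.03, σ_y = 271.0 → σ = 317 MPa, n = 0.854
  silicon nitride: E = 300.0, α = 3.33, σ_y = 619.0 → σ = 104 MPa, n = 5.96
The minimum is alumina ceramic at n = 0.854.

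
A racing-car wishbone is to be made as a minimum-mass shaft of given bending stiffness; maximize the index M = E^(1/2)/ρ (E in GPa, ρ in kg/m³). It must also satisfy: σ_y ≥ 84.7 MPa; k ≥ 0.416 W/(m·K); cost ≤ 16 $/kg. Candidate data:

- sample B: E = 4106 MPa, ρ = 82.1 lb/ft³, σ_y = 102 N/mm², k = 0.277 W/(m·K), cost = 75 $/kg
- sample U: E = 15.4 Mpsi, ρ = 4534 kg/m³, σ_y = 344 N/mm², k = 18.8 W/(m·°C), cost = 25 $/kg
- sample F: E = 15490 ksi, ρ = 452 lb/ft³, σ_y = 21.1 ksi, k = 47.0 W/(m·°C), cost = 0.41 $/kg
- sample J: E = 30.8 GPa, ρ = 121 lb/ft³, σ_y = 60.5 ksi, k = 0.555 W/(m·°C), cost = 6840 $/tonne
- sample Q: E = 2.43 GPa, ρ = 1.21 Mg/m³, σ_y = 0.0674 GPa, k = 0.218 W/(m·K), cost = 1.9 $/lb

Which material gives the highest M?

sample J

Screen on constraints: σ_y ≥ 84.7 MPa; k ≥ 0.416 W/(m·K); cost ≤ 16 $/kg. Survivors: sample F, sample J.
In SI units:
  sample F: E = 106.8 GPa, ρ = 7240 kg/m³
  sample J: E = 30.80 GPa, ρ = 1938 kg/m³
  sample J: M = 2.86×10⁻³
  sample F: M = 1.43×10⁻³
Highest index: sample J.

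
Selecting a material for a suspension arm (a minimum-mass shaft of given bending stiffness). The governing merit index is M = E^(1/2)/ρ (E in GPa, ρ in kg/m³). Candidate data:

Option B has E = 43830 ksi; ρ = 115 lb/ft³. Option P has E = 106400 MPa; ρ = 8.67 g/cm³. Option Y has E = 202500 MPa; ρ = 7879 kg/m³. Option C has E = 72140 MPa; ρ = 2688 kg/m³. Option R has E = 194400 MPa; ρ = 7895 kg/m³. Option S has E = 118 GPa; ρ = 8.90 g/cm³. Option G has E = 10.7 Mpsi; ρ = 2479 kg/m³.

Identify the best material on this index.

option B

After converting to SI:
  option B: E = 302.2 GPa, ρ = 1842 kg/m³
  option P: E = 106.4 GPa, ρ = 8670 kg/m³
  option Y: E = 202.5 GPa, ρ = 7879 kg/m³
  option C: E = 72.14 GPa, ρ = 2688 kg/m³
  option R: E = 194.4 GPa, ρ = 7895 kg/m³
  option S: E = 118.0 GPa, ρ = 8900 kg/m³
  option G: E = 73.77 GPa, ρ = 2479 kg/m³
  option B: M = 9.44×10⁻³
  option G: M = 3.46×10⁻³
  option C: M = 3.16×10⁻³
  option Y: M = 1.81×10⁻³
  option R: M = 1.77×10⁻³
  option S: M = 1.22×10⁻³
  option P: M = 1.19×10⁻³
The maximum is for option B.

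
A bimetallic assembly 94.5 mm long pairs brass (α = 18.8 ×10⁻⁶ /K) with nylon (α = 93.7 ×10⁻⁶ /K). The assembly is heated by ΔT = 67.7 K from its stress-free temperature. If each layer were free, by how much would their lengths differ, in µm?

479 µm

Δα = |18.8 − 93.7|×10⁻⁶/K = 74.9×10⁻⁶/K.
ΔL_mismatch = Δα·L·ΔT = 74.9×10⁻⁶ × 94.5 mm × 67.7 K = 479 µm.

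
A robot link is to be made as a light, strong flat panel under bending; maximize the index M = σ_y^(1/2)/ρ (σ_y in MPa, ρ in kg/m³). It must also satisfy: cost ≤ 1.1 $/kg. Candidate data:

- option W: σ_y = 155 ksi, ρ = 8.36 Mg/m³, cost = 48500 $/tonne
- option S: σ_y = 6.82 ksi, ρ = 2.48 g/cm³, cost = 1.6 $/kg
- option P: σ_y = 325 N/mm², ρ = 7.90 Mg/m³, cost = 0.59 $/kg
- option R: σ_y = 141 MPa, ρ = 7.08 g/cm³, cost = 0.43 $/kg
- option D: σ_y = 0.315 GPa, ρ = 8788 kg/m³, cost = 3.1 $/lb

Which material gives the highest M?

Screen on constraints: cost ≤ 1.1 $/kg. Survivors: option P, option R.
In SI units:
  option P: σ_y = 325.0 MPa, ρ = 7900 kg/m³
  option R: σ_y = 141.0 MPa, ρ = 7080 kg/m³
  option P: M = 2.28×10⁻³
  option R: M = 1.68×10⁻³
The maximum is for option P.

option P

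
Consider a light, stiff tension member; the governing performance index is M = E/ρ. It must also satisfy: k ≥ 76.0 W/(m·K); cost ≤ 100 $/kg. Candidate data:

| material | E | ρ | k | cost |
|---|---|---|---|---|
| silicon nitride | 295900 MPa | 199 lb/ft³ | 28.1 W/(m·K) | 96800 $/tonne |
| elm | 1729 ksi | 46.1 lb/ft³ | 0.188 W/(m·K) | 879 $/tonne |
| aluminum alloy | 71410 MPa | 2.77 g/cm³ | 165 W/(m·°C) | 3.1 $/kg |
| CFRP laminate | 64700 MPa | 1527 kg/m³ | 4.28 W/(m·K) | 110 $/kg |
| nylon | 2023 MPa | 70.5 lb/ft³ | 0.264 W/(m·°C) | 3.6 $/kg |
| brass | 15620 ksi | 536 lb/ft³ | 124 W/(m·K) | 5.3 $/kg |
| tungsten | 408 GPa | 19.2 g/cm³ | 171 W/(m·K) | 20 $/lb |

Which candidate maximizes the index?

aluminum alloy

Screen on constraints: k ≥ 76.0 W/(m·K); cost ≤ 100 $/kg. Survivors: aluminum alloy, brass, tungsten.
In SI units:
  aluminum alloy: E = 71.41 GPa, ρ = 2770 kg/m³
  brass: E = 107.7 GPa, ρ = 8586 kg/m³
  tungsten: E = 408.0 GPa, ρ = 19200 kg/m³
  aluminum alloy: M = 25.8 MN·m/kg
  tungsten: M = 21.2 MN·m/kg
  brass: M = 12.5 MN·m/kg
Highest index: aluminum alloy.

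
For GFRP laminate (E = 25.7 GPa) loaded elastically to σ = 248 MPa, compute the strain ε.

ε = σ/E = 248 / 25700 = 9.65×10⁻³.

9.65×10⁻³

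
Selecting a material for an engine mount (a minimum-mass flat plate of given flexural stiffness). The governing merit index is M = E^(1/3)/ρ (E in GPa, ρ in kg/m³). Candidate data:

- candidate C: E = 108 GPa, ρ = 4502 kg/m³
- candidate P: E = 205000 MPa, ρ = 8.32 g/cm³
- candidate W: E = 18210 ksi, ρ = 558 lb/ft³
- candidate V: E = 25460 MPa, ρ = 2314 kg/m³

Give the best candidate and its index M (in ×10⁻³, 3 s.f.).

candidate V, M = 1.27×10⁻³

Convert each candidate to consistent units, then evaluate M:
  candidate C: E = 108.0 GPa, ρ = 4502 kg/m³
  candidate P: E = 205.0 GPa, ρ = 8320 kg/m³
  candidate W: E = 125.6 GPa, ρ = 8938 kg/m³
  candidate V: E = 25.46 GPa, ρ = 2314 kg/m³
  candidate V: M = 1.27×10⁻³
  candidate C: M = 1.06×10⁻³
  candidate P: M = 0.709×10⁻³
  candidate W: M = 0.560×10⁻³
Candidate V has the largest M.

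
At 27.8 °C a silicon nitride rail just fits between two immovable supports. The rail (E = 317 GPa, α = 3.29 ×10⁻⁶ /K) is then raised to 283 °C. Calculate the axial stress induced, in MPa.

ΔT = 255.2 K. Constrained thermal stress σ = E·α·ΔT = 317.0×10³ MPa × 3.29×10⁻⁶ × 255.2 = 266 MPa (compressive).

266 MPa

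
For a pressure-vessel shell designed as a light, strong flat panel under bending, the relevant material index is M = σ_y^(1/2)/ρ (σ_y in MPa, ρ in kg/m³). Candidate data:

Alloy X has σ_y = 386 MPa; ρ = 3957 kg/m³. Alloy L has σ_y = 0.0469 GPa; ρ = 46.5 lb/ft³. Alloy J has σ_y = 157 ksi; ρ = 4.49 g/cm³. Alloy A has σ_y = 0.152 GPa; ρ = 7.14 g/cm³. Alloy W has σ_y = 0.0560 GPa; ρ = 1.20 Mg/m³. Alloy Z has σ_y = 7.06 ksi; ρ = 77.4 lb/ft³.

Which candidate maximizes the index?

alloy L

In SI units:
  alloy X: σ_y = 386.0 MPa, ρ = 3957 kg/m³
  alloy L: σ_y = 46.90 MPa, ρ = 744.9 kg/m³
  alloy J: σ_y = 1082 MPa, ρ = 4490 kg/m³
  alloy A: σ_y = 152.0 MPa, ρ = 7140 kg/m³
  alloy W: σ_y = 56.00 MPa, ρ = 1200 kg/m³
  alloy Z: σ_y = 48.68 MPa, ρ = 1240 kg/m³
  alloy L: M = 9.19×10⁻³
  alloy J: M = 7.33×10⁻³
  alloy W: M = 6.24×10⁻³
  alloy Z: M = 5.63×10⁻³
  alloy X: M = 4.97×10⁻³
  alloy A: M = 1.73×10⁻³
The maximum is for alloy L.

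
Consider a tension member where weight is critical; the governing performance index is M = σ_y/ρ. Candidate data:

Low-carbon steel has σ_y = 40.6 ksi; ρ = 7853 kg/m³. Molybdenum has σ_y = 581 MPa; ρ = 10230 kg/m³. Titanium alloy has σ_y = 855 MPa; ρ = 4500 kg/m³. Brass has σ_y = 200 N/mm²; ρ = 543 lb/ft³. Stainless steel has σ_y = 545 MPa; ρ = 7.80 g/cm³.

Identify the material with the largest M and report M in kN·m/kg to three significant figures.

titanium alloy, M = 190 kN·m/kg

Convert each candidate to consistent units, then evaluate M:
  low-carbon steel: σ_y = 279.9 MPa, ρ = 7853 kg/m³
  molybdenum: σ_y = 581.0 MPa, ρ = 10230 kg/m³
  titanium alloy: σ_y = 855.0 MPa, ρ = 4500 kg/m³
  brass: σ_y = 200.0 MPa, ρ = 8698 kg/m³
  stainless steel: σ_y = 545.0 MPa, ρ = 7800 kg/m³
  titanium alloy: M = 190 kN·m/kg
  stainless steel: M = 69.9 kN·m/kg
  molybdenum: M = 56.8 kN·m/kg
  low-carbon steel: M = 35.6 kN·m/kg
  brass: M = 23.0 kN·m/kg
The maximum is for titanium alloy.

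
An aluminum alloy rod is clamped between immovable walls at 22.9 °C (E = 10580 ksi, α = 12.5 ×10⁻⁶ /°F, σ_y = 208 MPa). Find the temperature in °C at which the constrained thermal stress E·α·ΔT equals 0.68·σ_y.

E = 10580 ksi = 72.95 GPa.
α = 12.5×10⁻⁶/°F × 9/5 = 22.5×10⁻⁶/K.
E·α·ΔT = 141.4 MPa ⇒ ΔT = 141.4 / (72.95×10³ × 22.5×10⁻⁶) = 86.18 K.
T = 22.9 + 86.18 = 109.1 °C.

109 °C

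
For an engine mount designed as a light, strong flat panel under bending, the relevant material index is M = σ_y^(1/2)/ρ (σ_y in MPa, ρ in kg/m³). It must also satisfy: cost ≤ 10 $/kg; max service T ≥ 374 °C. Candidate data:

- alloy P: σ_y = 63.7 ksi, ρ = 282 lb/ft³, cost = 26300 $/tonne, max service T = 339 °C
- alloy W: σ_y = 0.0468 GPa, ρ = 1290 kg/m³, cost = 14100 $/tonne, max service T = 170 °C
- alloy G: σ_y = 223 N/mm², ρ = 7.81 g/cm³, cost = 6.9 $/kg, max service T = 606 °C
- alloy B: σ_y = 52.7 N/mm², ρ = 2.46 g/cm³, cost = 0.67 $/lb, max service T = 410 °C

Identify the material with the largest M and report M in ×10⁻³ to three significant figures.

alloy B, M = 2.95×10⁻³

Screen on constraints: cost ≤ 10 $/kg; max service T ≥ 374 °C. Survivors: alloy G, alloy B.
Convert each candidate to consistent units, then evaluate M:
  alloy G: σ_y = 223.0 MPa, ρ = 7810 kg/m³
  alloy B: σ_y = 52.70 MPa, ρ = 2460 kg/m³
  alloy B: M = 2.95×10⁻³
  alloy G: M = 1.91×10⁻³
Highest index: alloy B.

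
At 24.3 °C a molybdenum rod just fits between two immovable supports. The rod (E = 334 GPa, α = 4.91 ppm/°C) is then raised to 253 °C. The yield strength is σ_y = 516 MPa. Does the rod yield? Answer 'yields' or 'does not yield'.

does not yield

ΔT = 228.7 K. Constrained thermal stress σ = E·α·ΔT = 334.0×10³ MPa × 4.91×10⁻⁶ × 228.7 = 375 MPa (compressive).
Compare to σ_y = 516 MPa: σ < σ_y, so it does not yield.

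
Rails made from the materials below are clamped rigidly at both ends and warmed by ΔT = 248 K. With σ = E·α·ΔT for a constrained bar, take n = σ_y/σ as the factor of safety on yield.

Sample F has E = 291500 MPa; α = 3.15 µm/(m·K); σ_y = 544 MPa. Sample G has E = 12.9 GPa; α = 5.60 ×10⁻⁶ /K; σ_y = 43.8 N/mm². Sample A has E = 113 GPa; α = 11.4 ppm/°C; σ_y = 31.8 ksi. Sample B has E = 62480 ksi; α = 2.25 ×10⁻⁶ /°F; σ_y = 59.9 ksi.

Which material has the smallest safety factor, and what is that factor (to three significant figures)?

Converting E to GPa, α to ×10⁻⁶/K, σ_y to MPa, then σ and n for each:
  sample F: E = 291.5, α = 3.15, σ_y = 544.0 → σ = 228 MPa, n = 2.39
  sample G: E = 12.90, α = 5.60, σ_y = 43.80 → σ = 17.9 MPa, n = 2.44
  sample A: E = 113.0, α = 11.4, σ_y = 219.3 → σ = 319 MPa, n = 0.686
  sample B: E = 430.8, α = 4.05, σ_y = 413.0 → σ = 433 MPa, n = 0.955
Smallest n: sample A with n = 0.686.

sample A, n = 0.686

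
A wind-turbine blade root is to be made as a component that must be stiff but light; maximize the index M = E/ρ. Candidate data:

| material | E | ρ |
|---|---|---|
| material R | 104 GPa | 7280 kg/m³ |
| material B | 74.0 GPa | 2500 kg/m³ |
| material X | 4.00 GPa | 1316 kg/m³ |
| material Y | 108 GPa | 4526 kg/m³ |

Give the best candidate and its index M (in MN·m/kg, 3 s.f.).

Computing M directly (units already consistent):
  material B: M = 29.6 MN·m/kg
  material Y: M = 23.9 MN·m/kg
  material R: M = 14.3 MN·m/kg
  material X: M = 3.04 MN·m/kg
The maximum is for material B.

material B, M = 29.6 MN·m/kg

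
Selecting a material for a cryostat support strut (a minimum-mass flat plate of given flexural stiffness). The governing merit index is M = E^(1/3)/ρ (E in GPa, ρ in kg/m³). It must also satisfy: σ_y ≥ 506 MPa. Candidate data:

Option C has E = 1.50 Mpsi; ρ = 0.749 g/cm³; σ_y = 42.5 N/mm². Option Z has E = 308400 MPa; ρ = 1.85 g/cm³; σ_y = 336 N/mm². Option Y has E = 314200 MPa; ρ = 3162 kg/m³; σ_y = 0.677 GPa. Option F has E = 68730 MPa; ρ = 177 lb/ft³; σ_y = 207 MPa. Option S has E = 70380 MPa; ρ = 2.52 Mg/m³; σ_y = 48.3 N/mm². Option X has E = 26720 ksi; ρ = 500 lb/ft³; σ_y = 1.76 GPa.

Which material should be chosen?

option Y

Screen on constraints: σ_y ≥ 506 MPa. Survivors: option Y, option X.
Convert each candidate to consistent units, then evaluate M:
  option Y: E = 314.2 GPa, ρ = 3162 kg/m³
  option X: E = 184.2 GPa, ρ = 8009 kg/m³
  option Y: M = 2.15×10⁻³
  option X: M = 0.710×10⁻³
The maximum is for option Y.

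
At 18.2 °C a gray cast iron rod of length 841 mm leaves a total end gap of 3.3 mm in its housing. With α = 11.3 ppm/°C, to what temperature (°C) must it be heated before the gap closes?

α·L₀·ΔT = 3.3 mm ⇒ ΔT = 3.3 / (11.3×10⁻⁶ × 841.0) = 347.2 K.
T = 18.2 + 347.2 = 365.4 °C.

365 °C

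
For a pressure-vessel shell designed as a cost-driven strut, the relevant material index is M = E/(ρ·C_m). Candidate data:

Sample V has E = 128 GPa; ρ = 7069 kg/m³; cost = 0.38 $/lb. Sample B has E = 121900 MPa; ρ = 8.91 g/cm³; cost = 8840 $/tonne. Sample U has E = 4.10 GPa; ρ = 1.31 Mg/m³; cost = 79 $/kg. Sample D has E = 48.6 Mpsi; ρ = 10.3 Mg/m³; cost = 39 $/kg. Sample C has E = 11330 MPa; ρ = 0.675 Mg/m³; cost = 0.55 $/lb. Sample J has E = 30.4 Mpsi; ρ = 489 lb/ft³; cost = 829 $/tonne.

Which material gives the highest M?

In SI units:
  sample V: E = 128.0 GPa, ρ = 7069 kg/m³, cost = 0.8377 $/kg
  sample B: E = 121.9 GPa, ρ = 8910 kg/m³, cost = 8.840 $/kg
  sample U: E = 4.100 GPa, ρ = 1310 kg/m³, cost = 79.00 $/kg
  sample D: E = 335.1 GPa, ρ = 10300 kg/m³, cost = 39.00 $/kg
  sample C: E = 11.33 GPa, ρ = 675.0 kg/m³, cost = 1.213 $/kg
  sample J: E = 209.6 GPa, ρ = 7833 kg/m³, cost = 0.8290 $/kg
  sample J: M = 32.3 MN·m per $
  sample V: M = 21.6 MN·m per $
  sample C: M = 13.8 MN·m per $
  sample B: M = 1.55 MN·m per $
  sample D: M = 0.834 MN·m per $
  sample U: M = 0.0396 MN·m per $
Sample J has the largest M.

sample J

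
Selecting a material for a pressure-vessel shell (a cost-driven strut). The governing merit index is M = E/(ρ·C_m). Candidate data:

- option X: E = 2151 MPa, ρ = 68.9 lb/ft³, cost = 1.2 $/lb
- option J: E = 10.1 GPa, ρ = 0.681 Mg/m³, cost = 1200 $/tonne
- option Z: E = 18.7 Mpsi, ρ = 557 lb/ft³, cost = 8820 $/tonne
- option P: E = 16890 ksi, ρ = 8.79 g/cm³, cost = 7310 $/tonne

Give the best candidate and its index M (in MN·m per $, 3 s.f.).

option J, M = 12.4 MN·m per $

Convert each candidate to consistent units, then evaluate M:
  option X: E = 2.151 GPa, ρ = 1104 kg/m³, cost = 2.646 $/kg
  option J: E = 10.10 GPa, ρ = 681.0 kg/m³, cost = 1.200 $/kg
  option Z: E = 128.9 GPa, ρ = 8922 kg/m³, cost = 8.820 $/kg
  option P: E = 116.5 GPa, ρ = 8790 kg/m³, cost = 7.310 $/kg
  option J: M = 12.4 MN·m per $
  option P: M = 1.81 MN·m per $
  option Z: M = 1.64 MN·m per $
  option X: M = 0.737 MN·m per $
Option J ranks first.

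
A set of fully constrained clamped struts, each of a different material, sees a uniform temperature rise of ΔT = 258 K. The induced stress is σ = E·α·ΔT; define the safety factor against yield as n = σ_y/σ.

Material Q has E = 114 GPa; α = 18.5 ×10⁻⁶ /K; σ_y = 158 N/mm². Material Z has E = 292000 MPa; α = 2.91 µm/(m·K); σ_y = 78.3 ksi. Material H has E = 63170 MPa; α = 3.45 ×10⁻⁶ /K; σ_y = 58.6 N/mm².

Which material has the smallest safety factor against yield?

Converting E to GPa, α to ×10⁻⁶/K, σ_y to MPa, then σ and n for each:
  material Q: E = 114.0, α = 18.5, σ_y = 158.0 → σ = 544 MPa, n = 0.290
  material Z: E = 292.0, α = 2.91, σ_y = 539.9 → σ = 219 MPa, n = 2.46
  material H: E = 63.17, α = 3.45, σ_y = 58.60 → σ = 56.2 MPa, n = 1.04
Material Q has the lowest safety factor, n = 0.290.

material Q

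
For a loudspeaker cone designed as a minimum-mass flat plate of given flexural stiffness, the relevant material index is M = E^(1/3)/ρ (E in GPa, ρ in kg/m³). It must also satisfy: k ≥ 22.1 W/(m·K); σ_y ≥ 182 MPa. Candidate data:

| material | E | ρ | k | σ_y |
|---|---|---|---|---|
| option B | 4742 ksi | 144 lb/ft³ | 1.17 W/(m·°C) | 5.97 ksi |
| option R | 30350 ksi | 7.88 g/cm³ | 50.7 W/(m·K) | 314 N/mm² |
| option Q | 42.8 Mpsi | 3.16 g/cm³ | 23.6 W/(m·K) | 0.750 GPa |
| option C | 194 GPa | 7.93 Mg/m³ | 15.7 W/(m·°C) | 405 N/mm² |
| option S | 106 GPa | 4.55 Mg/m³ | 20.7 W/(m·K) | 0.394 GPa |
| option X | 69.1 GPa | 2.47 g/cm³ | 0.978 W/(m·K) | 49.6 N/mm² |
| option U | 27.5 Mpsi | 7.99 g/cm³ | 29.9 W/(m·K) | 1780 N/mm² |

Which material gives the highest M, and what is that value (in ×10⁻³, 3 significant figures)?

option Q, M = 2.11×10⁻³

Screen on constraints: k ≥ 22.1 W/(m·K); σ_y ≥ 182 MPa. Survivors: option R, option Q, option U.
After converting to SI:
  option R: E = 209.3 GPa, ρ = 7880 kg/m³
  option Q: E = 295.1 GPa, ρ = 3160 kg/m³
  option U: E = 189.6 GPa, ρ = 7990 kg/m³
  option Q: M = 2.11×10⁻³
  option R: M = 0.753×10⁻³
  option U: M = 0.719×10⁻³
Highest index: option Q.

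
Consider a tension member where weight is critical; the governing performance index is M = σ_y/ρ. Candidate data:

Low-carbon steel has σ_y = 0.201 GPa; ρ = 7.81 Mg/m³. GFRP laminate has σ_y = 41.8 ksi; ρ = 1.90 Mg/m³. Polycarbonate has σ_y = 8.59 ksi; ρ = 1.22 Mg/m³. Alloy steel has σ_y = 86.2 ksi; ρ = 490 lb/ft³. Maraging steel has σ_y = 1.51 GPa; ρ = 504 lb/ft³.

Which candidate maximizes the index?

Convert each candidate to consistent units, then evaluate M:
  low-carbon steel: σ_y = 201.0 MPa, ρ = 7810 kg/m³
  GFRP laminate: σ_y = 288.2 MPa, ρ = 1900 kg/m³
  polycarbonate: σ_y = 59.23 MPa, ρ = 1220 kg/m³
  alloy steel: σ_y = 594.3 MPa, ρ = 7849 kg/m³
  maraging steel: σ_y = 1510 MPa, ρ = 8073 kg/m³
  maraging steel: M = 187 kN·m/kg
  GFRP laminate: M = 152 kN·m/kg
  alloy steel: M = 75.7 kN·m/kg
  polycarbonate: M = 48.5 kN·m/kg
  low-carbon steel: M = 25.7 kN·m/kg
Maraging steel ranks first.

maraging steel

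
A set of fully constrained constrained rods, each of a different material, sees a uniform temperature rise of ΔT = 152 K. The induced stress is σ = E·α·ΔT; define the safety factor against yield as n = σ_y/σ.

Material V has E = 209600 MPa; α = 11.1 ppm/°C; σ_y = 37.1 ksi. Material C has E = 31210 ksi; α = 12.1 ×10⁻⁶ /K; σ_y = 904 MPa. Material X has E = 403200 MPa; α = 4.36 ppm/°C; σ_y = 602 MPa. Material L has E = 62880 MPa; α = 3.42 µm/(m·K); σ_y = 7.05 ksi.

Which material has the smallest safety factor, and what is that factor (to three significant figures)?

Per material, after unit conversion:
  material V: E = 209.6, α = 11.1, σ_y = 255.8 → σ = 354 MPa, n = 0.723
  material C: E = 215.2, α = 12.1, σ_y = 904.0 → σ = 396 MPa, n = 2.28
  material X: E = 403.2, α = 4.36, σ_y = 602.0 → σ = 267 MPa, n = 2.25
  material L: E = 62.88, α = 3.42, σ_y = 48.61 → σ = 32.7 MPa, n = 1.49
Material V has the lowest safety factor, n = 0.723.

material V, n = 0.723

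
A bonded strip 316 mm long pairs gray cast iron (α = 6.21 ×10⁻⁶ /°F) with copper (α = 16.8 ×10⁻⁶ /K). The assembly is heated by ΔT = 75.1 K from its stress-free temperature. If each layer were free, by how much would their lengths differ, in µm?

gray cast iron: α = 6.21×10⁻⁶/°F × 9/5 = 11.2×10⁻⁶/K.
Δα = |11.2 − 16.8|×10⁻⁶/K = 5.62×10⁻⁶/K.
ΔL_mismatch = Δα·L·ΔT = 5.62×10⁻⁶ × 316.0 mm × 75.1 K = 133 µm.

133 µm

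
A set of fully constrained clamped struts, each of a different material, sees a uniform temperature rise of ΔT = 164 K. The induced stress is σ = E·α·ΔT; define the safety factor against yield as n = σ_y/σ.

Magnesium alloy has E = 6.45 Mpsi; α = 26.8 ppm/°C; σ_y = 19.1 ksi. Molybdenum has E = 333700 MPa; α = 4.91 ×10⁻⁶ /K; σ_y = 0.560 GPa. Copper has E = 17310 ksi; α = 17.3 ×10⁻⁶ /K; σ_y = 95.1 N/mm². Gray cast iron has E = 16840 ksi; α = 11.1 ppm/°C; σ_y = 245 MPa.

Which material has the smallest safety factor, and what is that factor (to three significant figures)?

copper, n = 0.281

In consistent units (E in GPa, α in ×10⁻⁶/K, σ_y in MPa):
  magnesium alloy: E = 44.47, α = 26.8, σ_y = 131.7 → σ = 195 MPa, n = 0.674
  molybdenum: E = 333.7, α = 4.91, σ_y = 560.0 → σ = 269 MPa, n = 2.08
  copper: E = 119.3, α = 17.3, σ_y = 95.10 → σ = 339 MPa, n = 0.281
  gray cast iron: E = 116.1, α = 11.1, σ_y = 245.0 → σ = 211 MPa, n = 1.16
Copper has the lowest safety factor, n = 0.281.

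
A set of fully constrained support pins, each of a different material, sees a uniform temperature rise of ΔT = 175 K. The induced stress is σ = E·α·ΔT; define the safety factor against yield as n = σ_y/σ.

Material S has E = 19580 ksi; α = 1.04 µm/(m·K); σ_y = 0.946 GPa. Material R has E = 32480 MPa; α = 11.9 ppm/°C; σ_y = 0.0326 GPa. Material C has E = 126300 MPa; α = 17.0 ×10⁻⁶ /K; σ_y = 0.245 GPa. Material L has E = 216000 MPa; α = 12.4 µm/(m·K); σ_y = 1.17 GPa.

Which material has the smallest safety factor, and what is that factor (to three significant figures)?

In consistent units (E in GPa, α in ×10⁻⁶/K, σ_y in MPa):
  material S: E = 135.0, α = 1.04, σ_y = 946.0 → σ = 24.6 MPa, n = 38.5
  material R: E = 32.48, α = 11.9, σ_y = 32.60 → σ = 67.6 MPa, n = 0.482
  material C: E = 126.3, α = 17.0, σ_y = 245.0 → σ = 376 MPa, n = 0.652
  material L: E = 216.0, α = 12.4, σ_y = 1170 → σ = 469 MPa, n = 2.50
Smallest n: material R with n = 0.482.

material R, n = 0.482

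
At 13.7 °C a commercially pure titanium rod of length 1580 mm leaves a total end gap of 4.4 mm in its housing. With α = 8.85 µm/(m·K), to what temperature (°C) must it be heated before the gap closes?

α·L₀·ΔT = 4.4 mm ⇒ ΔT = 4.4 / (8.85×10⁻⁶ × 1580.0) = 314.7 K.
T = 13.7 + 314.7 = 328.4 °C.

328 °C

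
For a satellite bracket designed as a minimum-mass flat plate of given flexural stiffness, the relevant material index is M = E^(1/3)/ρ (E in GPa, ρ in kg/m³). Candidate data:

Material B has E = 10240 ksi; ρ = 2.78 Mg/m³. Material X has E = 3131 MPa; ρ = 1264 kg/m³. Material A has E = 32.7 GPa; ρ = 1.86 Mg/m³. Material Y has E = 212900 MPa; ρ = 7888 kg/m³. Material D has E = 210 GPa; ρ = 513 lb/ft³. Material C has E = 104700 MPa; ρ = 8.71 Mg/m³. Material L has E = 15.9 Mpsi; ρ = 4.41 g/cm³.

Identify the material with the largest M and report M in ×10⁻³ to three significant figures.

material A, M = 1.72×10⁻³

In SI units:
  material B: E = 70.60 GPa, ρ = 2780 kg/m³
  material X: E = 3.131 GPa, ρ = 1264 kg/m³
  material A: E = 32.70 GPa, ρ = 1860 kg/m³
  material Y: E = 212.9 GPa, ρ = 7888 kg/m³
  material D: E = 210.0 GPa, ρ = 8217 kg/m³
  material C: E = 104.7 GPa, ρ = 8710 kg/m³
  material L: E = 109.6 GPa, ρ = 4410 kg/m³
  material A: M = 1.72×10⁻³
  material B: M = 1.49×10⁻³
  material X: M = 1.16×10⁻³
  material L: M = 1.09×10⁻³
  material Y: M = 0.757×10⁻³
  material D: M = 0.723×10⁻³
  material C: M = 0.541×10⁻³
The maximum is for material A.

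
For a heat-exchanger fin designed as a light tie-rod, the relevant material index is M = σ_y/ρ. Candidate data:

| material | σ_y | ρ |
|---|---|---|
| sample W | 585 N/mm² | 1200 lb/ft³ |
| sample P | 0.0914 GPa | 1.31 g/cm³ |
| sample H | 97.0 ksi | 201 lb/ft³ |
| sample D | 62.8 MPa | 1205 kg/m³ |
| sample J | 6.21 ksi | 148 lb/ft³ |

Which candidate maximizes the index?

Putting every candidate on a common basis:
  sample W: σ_y = 585.0 MPa, ρ = 19220 kg/m³
  sample P: σ_y = 91.40 MPa, ρ = 1310 kg/m³
  sample H: σ_y = 668.8 MPa, ρ = 3220 kg/m³
  sample D: σ_y = 62.80 MPa, ρ = 1205 kg/m³
  sample J: σ_y = 42.82 MPa, ρ = 2371 kg/m³
  sample H: M = 208 kN·m/kg
  sample P: M = 69.8 kN·m/kg
  sample D: M = 52.1 kN·m/kg
  sample W: M = 30.4 kN·m/kg
  sample J: M = 18.1 kN·m/kg
Sample H ranks first.

sample H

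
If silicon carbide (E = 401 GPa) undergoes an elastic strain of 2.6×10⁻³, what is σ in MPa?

1040 MPa

σ = E·ε = 401000 MPa × 2.6×10⁻³ = 1040 MPa.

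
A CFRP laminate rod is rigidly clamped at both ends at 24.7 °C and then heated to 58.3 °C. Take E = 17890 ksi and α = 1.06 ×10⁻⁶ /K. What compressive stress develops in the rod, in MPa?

E = 17890 ksi = 123.3 GPa.
ΔT = 33.60 K. Constrained thermal stress σ = E·α·ΔT = 123.3×10³ MPa × 1.06×10⁻⁶ × 33.60 = 4.39 MPa (compressive).

4.39 MPa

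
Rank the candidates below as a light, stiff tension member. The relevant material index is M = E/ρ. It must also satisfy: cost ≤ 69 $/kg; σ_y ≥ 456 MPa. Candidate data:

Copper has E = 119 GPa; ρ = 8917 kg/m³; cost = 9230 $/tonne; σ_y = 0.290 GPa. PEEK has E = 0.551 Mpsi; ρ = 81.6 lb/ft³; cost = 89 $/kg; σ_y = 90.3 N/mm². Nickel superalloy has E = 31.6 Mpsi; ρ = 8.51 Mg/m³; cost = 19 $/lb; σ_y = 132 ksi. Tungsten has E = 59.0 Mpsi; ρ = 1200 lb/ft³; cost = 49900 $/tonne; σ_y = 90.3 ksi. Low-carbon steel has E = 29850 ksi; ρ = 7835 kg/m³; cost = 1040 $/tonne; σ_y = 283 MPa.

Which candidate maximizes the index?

Screen on constraints: cost ≤ 69 $/kg; σ_y ≥ 456 MPa. Survivors: nickel superalloy, tungsten.
Putting every candidate on a common basis:
  nickel superalloy: E = 217.9 GPa, ρ = 8510 kg/m³
  tungsten: E = 406.8 GPa, ρ = 19220 kg/m³
  nickel superalloy: M = 25.6 MN·m/kg
  tungsten: M = 21.2 MN·m/kg
Nickel superalloy has the largest M.

nickel superalloy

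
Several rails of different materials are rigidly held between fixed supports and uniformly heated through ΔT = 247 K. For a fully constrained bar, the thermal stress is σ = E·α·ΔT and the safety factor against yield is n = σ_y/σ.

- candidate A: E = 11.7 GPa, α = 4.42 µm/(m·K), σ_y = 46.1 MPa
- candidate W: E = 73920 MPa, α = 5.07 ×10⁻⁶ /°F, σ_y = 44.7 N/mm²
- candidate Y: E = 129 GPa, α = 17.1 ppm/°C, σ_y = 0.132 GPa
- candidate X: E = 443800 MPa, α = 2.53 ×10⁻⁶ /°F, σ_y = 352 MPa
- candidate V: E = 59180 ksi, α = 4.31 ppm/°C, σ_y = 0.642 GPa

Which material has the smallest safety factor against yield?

candidate Y

Converting E to GPa, α to ×10⁻⁶/K, σ_y to MPa, then σ and n for each:
  candidate A: E = 11.70, α = 4.42, σ_y = 46.10 → σ = 12.8 MPa, n = 3.61
  candidate W: E = 73.92, α = 9.13, σ_y = 44.70 → σ = 167 MPa, n = 0.268
  candidate Y: E = 129.0, α = 17.1, σ_y = 132.0 → σ = 545 MPa, n = 0.242
  candidate X: E = 443.8, α = 4.55, σ_y = 352.0 → σ = 499 MPa, n = 0.705
  candidate V: E = 408.0, α = 4.31, σ_y = 642.0 → σ = 434 MPa, n = 1.48
The minimum is candidate Y at n = 0.242.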